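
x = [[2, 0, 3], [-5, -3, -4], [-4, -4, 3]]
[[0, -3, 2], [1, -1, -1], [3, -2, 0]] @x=[[7, 1, 18], [11, 7, 4], [16, 6, 17]]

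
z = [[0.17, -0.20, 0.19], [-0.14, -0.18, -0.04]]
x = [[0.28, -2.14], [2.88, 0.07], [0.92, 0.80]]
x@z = [[0.35,0.33,0.14],[0.48,-0.59,0.54],[0.04,-0.33,0.14]]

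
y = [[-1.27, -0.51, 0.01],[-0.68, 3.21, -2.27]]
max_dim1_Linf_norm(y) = 3.21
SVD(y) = [[-0.06, 1.00], [1.00, 0.06]] @ diag([3.995545981090419, 1.3520770366337111]) @ [[-0.15, 0.81, -0.57], [-0.97, -0.24, -0.09]]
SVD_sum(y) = [[0.03, -0.18, 0.13],  [-0.61, 3.23, -2.26]] + [[-1.3, -0.33, -0.12], [-0.07, -0.02, -0.01]]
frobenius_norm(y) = 4.22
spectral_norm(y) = 4.00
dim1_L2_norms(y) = [1.37, 3.99]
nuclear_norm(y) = 5.35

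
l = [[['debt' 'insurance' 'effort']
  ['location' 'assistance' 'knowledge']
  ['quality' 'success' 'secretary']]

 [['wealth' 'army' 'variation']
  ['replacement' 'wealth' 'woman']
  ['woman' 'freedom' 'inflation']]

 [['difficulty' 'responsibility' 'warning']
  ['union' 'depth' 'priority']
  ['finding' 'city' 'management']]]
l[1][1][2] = 'woman'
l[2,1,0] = 'union'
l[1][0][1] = 'army'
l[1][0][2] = 'variation'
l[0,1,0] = 'location'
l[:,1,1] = ['assistance', 'wealth', 'depth']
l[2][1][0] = 'union'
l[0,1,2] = 'knowledge'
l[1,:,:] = [['wealth', 'army', 'variation'], ['replacement', 'wealth', 'woman'], ['woman', 'freedom', 'inflation']]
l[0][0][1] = 'insurance'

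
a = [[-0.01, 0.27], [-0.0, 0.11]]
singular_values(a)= [0.29, 0.0]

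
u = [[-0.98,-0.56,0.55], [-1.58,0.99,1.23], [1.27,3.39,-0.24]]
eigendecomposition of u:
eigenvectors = [[0.40, 0.55, 0.02], [0.44, -0.15, 0.62], [-0.81, 0.82, 0.78]]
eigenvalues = [-2.71, -0.0, 2.48]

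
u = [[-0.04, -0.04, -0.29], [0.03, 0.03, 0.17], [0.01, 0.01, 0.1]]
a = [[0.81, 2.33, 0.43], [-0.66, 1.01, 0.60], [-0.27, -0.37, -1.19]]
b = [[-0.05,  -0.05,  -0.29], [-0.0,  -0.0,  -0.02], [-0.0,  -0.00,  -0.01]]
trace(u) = 0.09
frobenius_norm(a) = 3.12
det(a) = -2.78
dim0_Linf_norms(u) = [0.04, 0.04, 0.29]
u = a @ b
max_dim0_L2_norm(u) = 0.35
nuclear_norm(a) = 4.78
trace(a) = 0.63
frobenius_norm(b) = 0.30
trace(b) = -0.06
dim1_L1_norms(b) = [0.39, 0.02, 0.01]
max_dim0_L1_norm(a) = 3.71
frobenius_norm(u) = 0.36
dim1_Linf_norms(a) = [2.33, 1.01, 1.19]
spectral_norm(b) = 0.30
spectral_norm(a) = 2.76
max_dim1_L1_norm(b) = 0.39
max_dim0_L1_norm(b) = 0.32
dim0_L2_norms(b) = [0.05, 0.05, 0.29]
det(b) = 0.00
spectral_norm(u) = 0.36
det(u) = 0.00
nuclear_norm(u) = 0.37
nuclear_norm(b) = 0.30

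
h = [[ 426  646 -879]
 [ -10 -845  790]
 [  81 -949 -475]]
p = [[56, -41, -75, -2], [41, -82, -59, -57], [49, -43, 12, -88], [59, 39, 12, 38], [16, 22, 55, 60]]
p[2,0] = 49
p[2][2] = 12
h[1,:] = [-10, -845, 790]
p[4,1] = 22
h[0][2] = -879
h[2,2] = -475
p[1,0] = 41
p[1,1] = -82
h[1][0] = -10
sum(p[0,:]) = -62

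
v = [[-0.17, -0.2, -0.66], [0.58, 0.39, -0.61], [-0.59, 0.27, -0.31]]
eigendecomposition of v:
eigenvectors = [[-0.69+0.00j, (0.03+0.39j), 0.03-0.39j], [-0.03+0.00j, 0.85+0.00j, (0.85-0j)], [-0.72+0.00j, (0.03-0.36j), 0.03+0.36j]]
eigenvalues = [(-0.87+0j), (0.39+0.53j), (0.39-0.53j)]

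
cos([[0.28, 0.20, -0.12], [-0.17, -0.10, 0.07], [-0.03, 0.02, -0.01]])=[[0.98, -0.02, 0.01],[0.02, 1.01, -0.01],[0.01, 0.0, 1.00]]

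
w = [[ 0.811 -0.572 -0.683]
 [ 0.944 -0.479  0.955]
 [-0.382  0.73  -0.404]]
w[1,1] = -0.479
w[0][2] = -0.683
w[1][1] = -0.479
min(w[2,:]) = -0.404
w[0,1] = -0.572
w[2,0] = -0.382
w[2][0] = -0.382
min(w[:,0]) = -0.382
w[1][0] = 0.944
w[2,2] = -0.404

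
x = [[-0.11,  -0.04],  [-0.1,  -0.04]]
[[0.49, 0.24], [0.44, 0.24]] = x @ [[-4.22, -0.47], [-0.57, -4.80]]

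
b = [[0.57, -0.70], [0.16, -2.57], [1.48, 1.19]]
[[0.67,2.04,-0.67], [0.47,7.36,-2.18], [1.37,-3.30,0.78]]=b @ [[1.02, 0.07, -0.15], [-0.12, -2.86, 0.84]]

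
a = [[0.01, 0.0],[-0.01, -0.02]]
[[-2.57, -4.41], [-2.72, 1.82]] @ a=[[0.02, 0.09], [-0.05, -0.04]]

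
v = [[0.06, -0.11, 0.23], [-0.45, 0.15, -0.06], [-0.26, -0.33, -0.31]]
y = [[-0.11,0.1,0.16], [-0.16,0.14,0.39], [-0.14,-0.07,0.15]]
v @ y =[[-0.02, -0.03, 0.0], [0.03, -0.02, -0.02], [0.12, -0.05, -0.22]]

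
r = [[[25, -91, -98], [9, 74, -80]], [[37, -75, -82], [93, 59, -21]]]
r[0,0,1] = -91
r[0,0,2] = -98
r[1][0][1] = -75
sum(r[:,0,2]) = -180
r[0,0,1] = -91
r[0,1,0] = 9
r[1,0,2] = -82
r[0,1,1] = 74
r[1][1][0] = 93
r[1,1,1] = 59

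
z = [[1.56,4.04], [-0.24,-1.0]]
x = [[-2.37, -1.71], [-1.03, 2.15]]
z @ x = [[-7.86,6.02], [1.60,-1.74]]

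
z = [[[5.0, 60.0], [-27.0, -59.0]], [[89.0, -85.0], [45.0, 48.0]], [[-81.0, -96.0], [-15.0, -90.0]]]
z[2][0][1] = -96.0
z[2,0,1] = -96.0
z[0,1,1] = -59.0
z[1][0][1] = -85.0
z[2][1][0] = -15.0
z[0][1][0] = -27.0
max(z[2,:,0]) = -15.0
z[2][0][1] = -96.0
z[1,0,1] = -85.0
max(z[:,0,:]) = 89.0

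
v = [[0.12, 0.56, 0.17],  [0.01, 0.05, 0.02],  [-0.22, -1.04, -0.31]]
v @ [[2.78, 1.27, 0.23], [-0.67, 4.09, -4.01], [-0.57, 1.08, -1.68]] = [[-0.14, 2.63, -2.5], [-0.02, 0.24, -0.23], [0.26, -4.87, 4.64]]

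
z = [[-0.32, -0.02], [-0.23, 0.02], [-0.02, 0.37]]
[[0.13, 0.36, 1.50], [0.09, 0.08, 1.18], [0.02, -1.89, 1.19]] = z @ [[-0.41,-0.8,-4.87], [0.02,-5.15,2.94]]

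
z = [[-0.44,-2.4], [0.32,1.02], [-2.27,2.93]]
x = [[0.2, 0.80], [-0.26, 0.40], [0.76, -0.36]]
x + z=[[-0.24,  -1.6], [0.06,  1.42], [-1.51,  2.57]]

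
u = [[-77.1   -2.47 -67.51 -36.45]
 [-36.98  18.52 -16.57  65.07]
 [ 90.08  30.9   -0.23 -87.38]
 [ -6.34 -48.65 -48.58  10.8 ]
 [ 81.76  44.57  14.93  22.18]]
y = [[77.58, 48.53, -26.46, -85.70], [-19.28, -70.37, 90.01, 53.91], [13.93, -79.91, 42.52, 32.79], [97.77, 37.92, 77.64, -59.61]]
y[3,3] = -59.61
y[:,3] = [-85.7, 53.91, 32.79, -59.61]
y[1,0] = -19.28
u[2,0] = 90.08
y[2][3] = 32.79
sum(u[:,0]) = 51.420000000000016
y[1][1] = -70.37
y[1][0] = -19.28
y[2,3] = 32.79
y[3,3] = -59.61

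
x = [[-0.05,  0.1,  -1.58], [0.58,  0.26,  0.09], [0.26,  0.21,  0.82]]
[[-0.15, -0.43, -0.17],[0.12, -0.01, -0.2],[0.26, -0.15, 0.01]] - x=[[-0.1, -0.53, 1.41], [-0.46, -0.27, -0.29], [0.00, -0.36, -0.81]]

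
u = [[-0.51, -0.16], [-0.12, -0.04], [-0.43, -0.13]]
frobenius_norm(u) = 0.71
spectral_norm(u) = 0.71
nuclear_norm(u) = 0.71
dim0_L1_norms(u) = [1.06, 0.33]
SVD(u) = [[-0.75, -0.43], [-0.18, -0.60], [-0.63, 0.68]] @ diag([0.7095629934539444, 0.004512019578603093]) @ [[0.96, 0.30], [-0.30, 0.96]]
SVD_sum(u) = [[-0.51, -0.16], [-0.12, -0.04], [-0.43, -0.13]] + [[0.0, -0.00], [0.00, -0.0], [-0.0, 0.0]]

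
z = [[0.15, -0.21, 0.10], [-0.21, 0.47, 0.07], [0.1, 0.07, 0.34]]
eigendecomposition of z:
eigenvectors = [[0.84, 0.34, -0.42],[0.43, 0.07, 0.9],[-0.34, 0.94, 0.09]]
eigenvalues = [0.0, 0.38, 0.58]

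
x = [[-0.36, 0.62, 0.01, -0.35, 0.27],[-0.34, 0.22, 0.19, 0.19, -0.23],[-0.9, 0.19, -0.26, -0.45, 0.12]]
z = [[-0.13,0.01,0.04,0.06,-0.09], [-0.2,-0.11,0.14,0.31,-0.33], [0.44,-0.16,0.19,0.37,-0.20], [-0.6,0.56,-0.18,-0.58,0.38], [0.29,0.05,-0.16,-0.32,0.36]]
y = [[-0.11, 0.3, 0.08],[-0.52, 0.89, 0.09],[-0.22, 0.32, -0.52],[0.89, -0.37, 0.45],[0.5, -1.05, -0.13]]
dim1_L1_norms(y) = [0.49, 1.5, 1.06, 1.71, 1.68]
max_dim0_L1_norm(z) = 1.66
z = y @ x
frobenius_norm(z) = 1.51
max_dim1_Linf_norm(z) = 0.6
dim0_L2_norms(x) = [1.03, 0.68, 0.32, 0.6, 0.37]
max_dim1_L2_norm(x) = 1.06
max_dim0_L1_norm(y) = 2.93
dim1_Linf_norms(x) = [0.62, 0.34, 0.9]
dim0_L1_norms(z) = [1.66, 0.89, 0.71, 1.64, 1.36]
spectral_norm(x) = 1.27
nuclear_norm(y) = 2.98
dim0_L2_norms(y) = [1.17, 1.49, 0.71]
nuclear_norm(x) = 2.28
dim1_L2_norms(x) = [0.84, 0.54, 1.06]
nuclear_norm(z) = 2.22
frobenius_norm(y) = 2.03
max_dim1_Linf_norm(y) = 1.05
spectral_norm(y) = 1.82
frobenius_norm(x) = 1.46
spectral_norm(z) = 1.31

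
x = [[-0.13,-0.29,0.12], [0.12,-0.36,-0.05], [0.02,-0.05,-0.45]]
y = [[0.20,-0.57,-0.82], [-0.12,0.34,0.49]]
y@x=[[-0.11,  0.19,  0.42], [0.07,  -0.11,  -0.25]]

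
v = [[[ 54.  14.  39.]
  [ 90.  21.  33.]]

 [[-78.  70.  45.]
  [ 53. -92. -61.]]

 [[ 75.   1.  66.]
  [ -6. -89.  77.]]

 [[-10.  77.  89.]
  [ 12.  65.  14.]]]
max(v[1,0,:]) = 70.0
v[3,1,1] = 65.0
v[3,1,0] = 12.0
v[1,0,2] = 45.0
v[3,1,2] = 14.0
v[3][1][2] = 14.0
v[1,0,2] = 45.0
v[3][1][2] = 14.0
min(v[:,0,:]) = -78.0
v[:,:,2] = [[39.0, 33.0], [45.0, -61.0], [66.0, 77.0], [89.0, 14.0]]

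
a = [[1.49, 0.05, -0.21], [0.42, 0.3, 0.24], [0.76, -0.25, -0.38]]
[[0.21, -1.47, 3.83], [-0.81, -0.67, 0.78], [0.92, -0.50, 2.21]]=a @ [[-0.03, -0.95, 2.21],[-1.42, -0.91, 1.32],[-1.56, 0.02, -2.26]]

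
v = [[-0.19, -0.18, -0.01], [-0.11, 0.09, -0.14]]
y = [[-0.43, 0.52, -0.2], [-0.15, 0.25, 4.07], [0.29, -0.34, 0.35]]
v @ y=[[0.11,  -0.14,  -0.7], [-0.01,  0.01,  0.34]]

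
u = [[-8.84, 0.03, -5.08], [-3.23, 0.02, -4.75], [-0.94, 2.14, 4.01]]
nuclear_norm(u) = 17.37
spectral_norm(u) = 11.61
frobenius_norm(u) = 12.59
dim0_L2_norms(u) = [9.46, 2.14, 8.03]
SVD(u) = [[-0.87, 0.33, -0.37],[-0.47, -0.31, 0.83],[0.16, 0.89, 0.42]] @ diag([11.614327014134851, 4.754625663349082, 0.9964651575241694]) @ [[0.78, 0.03, 0.63], [-0.58, 0.4, 0.71], [0.23, 0.92, -0.33]]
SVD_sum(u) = [[-7.84, -0.26, -6.31], [-4.28, -0.14, -3.45], [1.43, 0.05, 1.15]] + [[-0.92, 0.63, 1.11],  [0.85, -0.59, -1.03],  [-2.47, 1.71, 2.99]] + [[-0.09, -0.34, 0.12], [0.19, 0.75, -0.27], [0.10, 0.39, -0.14]]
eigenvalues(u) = [(-8.89+0j), (2.04+1.43j), (2.04-1.43j)]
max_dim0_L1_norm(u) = 13.84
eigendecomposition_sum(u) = [[-9.15+0.00j, 0.82+0.00j, -3.30+0.00j],[-3.38+0.00j, (0.3+0j), -1.22+0.00j],[-0.11+0.00j, (0.01+0j), -0.04+0.00j]] + [[0.16-0.29j, (-0.4+0.77j), -0.89+0.47j], [(0.07-0.93j), -0.14+2.45j, (-1.77+2.23j)], [-0.42+0.57j, (1.07-1.52j), 2.02-0.73j]] + [[0.16+0.29j, (-0.4-0.77j), (-0.89-0.47j)], [(0.07+0.93j), (-0.14-2.45j), (-1.77-2.23j)], [-0.42-0.57j, 1.07+1.52j, (2.02+0.73j)]]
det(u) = -55.03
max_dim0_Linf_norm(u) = 8.84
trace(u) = -4.81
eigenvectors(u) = [[(0.94+0j),(-0.25-0.11j),(-0.25+0.11j)], [0.35+0.00j,(-0.77+0j),-0.77-0.00j], [(0.01+0j),0.49+0.31j,0.49-0.31j]]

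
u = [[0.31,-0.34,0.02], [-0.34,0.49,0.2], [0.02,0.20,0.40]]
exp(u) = [[1.45,  -0.52,  -0.02], [-0.52,  1.75,  0.32], [-0.02,  0.32,  1.52]]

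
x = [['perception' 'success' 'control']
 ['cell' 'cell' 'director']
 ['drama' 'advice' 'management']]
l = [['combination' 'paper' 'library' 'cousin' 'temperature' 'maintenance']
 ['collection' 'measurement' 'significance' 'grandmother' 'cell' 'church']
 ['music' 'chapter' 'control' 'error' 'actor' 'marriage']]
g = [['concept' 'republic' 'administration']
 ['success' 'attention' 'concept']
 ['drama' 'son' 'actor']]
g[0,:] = ['concept', 'republic', 'administration']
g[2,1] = 'son'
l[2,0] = 'music'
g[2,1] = 'son'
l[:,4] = ['temperature', 'cell', 'actor']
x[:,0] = ['perception', 'cell', 'drama']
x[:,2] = ['control', 'director', 'management']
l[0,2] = 'library'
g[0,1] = 'republic'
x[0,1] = 'success'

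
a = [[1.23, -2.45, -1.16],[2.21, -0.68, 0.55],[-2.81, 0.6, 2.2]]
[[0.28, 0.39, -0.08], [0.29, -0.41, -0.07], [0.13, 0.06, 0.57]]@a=[[1.43, -1.0, -0.29],[-0.35, -0.47, -0.72],[-1.31, -0.02, 1.14]]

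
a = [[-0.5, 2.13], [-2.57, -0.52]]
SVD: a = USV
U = [[-0.08, -1.0], [-1.00, 0.08]]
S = [2.62, 2.18]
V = [[0.99, 0.13], [0.13, -0.99]]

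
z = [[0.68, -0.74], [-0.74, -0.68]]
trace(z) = 0.00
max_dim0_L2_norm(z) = 1.0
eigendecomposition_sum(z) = [[0.84, -0.37],[-0.37, 0.16]] + [[-0.16,-0.37], [-0.37,-0.84]]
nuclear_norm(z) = 2.01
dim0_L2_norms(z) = [1.0, 1.0]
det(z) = -1.01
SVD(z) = [[0.74, -0.68], [0.68, 0.74]] @ diag([1.0049875621120892, 1.004987562112089]) @ [[-0.00,-1.0], [-1.00,-0.0]]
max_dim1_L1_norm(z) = 1.42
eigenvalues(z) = [1.0, -1.0]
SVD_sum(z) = [[0.00, -0.74], [0.0, -0.68]] + [[0.68, 0.00],  [-0.74, 0.00]]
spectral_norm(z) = 1.00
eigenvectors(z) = [[0.92, 0.4], [-0.40, 0.92]]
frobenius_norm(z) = 1.42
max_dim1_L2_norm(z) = 1.0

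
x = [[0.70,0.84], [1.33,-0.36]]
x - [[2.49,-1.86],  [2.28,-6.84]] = [[-1.79, 2.7],[-0.95, 6.48]]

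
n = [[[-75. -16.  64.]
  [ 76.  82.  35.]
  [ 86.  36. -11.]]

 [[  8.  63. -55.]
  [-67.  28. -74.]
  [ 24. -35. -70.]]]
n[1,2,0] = 24.0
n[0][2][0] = 86.0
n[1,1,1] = 28.0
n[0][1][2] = 35.0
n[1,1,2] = -74.0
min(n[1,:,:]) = -74.0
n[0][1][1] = 82.0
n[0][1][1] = 82.0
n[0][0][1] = -16.0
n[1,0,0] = 8.0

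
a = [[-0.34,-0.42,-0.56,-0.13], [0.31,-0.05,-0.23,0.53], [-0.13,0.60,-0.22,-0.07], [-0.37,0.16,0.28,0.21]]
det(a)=-0.163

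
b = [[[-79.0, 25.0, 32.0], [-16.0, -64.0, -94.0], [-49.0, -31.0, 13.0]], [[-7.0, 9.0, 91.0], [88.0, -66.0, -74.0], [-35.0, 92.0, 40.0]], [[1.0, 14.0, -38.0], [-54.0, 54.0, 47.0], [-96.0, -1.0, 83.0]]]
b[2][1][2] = 47.0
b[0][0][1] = 25.0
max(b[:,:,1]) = 92.0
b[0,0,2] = 32.0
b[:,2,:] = [[-49.0, -31.0, 13.0], [-35.0, 92.0, 40.0], [-96.0, -1.0, 83.0]]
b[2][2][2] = 83.0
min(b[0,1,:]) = -94.0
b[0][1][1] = -64.0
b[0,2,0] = -49.0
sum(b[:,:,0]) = -247.0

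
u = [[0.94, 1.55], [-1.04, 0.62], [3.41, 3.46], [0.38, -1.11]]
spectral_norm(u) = 5.21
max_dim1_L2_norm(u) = 4.86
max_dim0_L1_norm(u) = 6.74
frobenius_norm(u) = 5.45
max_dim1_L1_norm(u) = 6.87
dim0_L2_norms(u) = [3.71, 4.0]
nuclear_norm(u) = 6.83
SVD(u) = [[-0.34, -0.22], [0.05, -0.73], [-0.93, 0.12], [0.11, 0.64]] @ diag([5.206254886144377, 1.6196326930813065]) @ [[-0.67, -0.74], [0.74, -0.67]]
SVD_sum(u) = [[1.20, 1.31], [-0.16, -0.18], [3.27, 3.59], [-0.38, -0.42]] + [[-0.26, 0.24],[-0.88, 0.8],[0.14, -0.13],[0.76, -0.69]]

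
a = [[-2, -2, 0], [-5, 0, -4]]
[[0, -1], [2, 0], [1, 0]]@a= [[5, 0, 4], [-4, -4, 0], [-2, -2, 0]]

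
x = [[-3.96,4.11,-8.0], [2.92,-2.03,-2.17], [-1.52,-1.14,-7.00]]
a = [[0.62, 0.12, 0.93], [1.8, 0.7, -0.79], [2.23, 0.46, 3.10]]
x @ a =[[-12.9,-1.28,-31.73], [-6.68,-2.07,-2.41], [-18.60,-4.20,-22.21]]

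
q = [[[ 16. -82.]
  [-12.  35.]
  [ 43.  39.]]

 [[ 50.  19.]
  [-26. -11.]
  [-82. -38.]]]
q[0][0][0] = 16.0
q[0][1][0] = -12.0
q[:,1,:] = [[-12.0, 35.0], [-26.0, -11.0]]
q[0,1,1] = 35.0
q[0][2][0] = 43.0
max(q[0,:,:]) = 43.0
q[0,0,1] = -82.0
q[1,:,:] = [[50.0, 19.0], [-26.0, -11.0], [-82.0, -38.0]]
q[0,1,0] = -12.0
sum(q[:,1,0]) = -38.0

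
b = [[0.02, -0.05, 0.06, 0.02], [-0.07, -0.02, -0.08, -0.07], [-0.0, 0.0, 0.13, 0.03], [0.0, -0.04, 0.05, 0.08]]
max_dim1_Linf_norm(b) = 0.13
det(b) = -0.00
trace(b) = 0.21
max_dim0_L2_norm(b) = 0.17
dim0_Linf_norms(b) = [0.07, 0.05, 0.13, 0.08]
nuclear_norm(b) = 0.38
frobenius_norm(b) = 0.23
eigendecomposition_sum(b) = [[-0.02,-0.02,-0.00,-0.01], [-0.04,-0.05,-0.00,-0.02], [0.0,0.0,0.0,0.0], [-0.01,-0.01,-0.0,-0.00]] + [[0.03, -0.01, -0.02, -0.02], [-0.01, 0.00, 0.01, 0.01], [0.01, -0.00, -0.01, -0.01], [-0.03, 0.01, 0.02, 0.02]] + [[0.01, -0.01, -0.02, 0.00], [-0.01, 0.01, 0.04, -0.01], [-0.02, 0.01, 0.04, -0.01], [0.03, -0.02, -0.08, 0.02]] + [[0.01,-0.01,0.10,0.04], [-0.01,0.01,-0.12,-0.05], [0.01,-0.01,0.1,0.04], [0.01,-0.01,0.11,0.05]]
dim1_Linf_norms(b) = [0.06, 0.08, 0.13, 0.08]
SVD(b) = [[-0.35, -0.41, 0.16, -0.83], [0.57, -0.8, -0.1, 0.14], [-0.61, -0.3, -0.68, 0.28], [-0.42, -0.31, 0.71, 0.47]] @ diag([0.20126629550102146, 0.07162285734651634, 0.06852192059766077, 0.03829870752941892]) @ [[-0.23, 0.11, -0.83, -0.49], [0.67, 0.69, -0.21, 0.2], [0.15, -0.50, -0.52, 0.68], [-0.69, 0.52, -0.03, 0.50]]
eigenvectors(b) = [[0.44, -0.67, -0.19, 0.45], [0.86, 0.30, 0.38, -0.56], [-0.04, -0.22, 0.42, 0.45], [0.24, 0.64, -0.8, 0.53]]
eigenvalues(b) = [-0.07, 0.04, 0.07, 0.17]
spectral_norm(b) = 0.20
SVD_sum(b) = [[0.02, -0.01, 0.06, 0.03], [-0.03, 0.01, -0.1, -0.06], [0.03, -0.01, 0.10, 0.06], [0.02, -0.01, 0.07, 0.04]] + [[-0.02, -0.02, 0.01, -0.01], [-0.04, -0.04, 0.01, -0.01], [-0.01, -0.01, 0.00, -0.0], [-0.01, -0.02, 0.0, -0.00]] + [[0.00, -0.01, -0.01, 0.01], [-0.0, 0.00, 0.0, -0.00], [-0.01, 0.02, 0.02, -0.03], [0.01, -0.02, -0.03, 0.03]] + [[0.02,-0.02,0.00,-0.02],[-0.00,0.0,-0.0,0.0],[-0.01,0.01,-0.00,0.01],[-0.01,0.01,-0.0,0.01]]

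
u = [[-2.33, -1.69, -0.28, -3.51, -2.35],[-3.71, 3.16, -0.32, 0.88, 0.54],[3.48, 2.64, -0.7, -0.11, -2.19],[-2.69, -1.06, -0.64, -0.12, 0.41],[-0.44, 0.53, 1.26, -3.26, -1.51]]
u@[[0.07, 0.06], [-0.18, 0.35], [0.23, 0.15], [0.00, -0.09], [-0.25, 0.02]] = [[0.66, -0.5], [-1.04, 0.77], [0.15, 0.99], [-0.25, -0.61], [0.54, 0.61]]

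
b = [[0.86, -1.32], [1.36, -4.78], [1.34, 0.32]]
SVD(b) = [[-0.29, 0.29], [-0.96, -0.11], [-0.02, 0.95]] @ diag([5.195283254708104, 1.444656327072143]) @ [[-0.30, 0.95], [0.95, 0.30]]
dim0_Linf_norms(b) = [1.36, 4.78]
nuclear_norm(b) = 6.64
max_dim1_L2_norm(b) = 4.97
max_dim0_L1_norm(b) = 6.42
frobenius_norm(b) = 5.39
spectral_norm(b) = 5.20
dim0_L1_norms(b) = [3.56, 6.42]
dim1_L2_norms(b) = [1.58, 4.97, 1.38]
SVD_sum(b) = [[0.46, -1.45], [1.51, -4.73], [0.03, -0.1]] + [[0.40, 0.13], [-0.15, -0.05], [1.31, 0.42]]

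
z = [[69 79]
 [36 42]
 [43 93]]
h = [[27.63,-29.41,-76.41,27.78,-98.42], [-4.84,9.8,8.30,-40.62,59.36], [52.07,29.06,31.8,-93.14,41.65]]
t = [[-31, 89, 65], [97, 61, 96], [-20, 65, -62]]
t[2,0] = -20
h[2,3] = -93.14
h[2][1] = 29.06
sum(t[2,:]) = -17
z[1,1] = 42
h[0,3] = 27.78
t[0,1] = 89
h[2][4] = 41.65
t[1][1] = 61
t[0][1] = 89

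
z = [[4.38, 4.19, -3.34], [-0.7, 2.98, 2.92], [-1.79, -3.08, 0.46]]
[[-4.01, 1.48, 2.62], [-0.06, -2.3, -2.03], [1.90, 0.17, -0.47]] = z @ [[-0.44, 0.38, 1.06], [-0.33, -0.33, -0.46], [0.21, -0.36, 0.03]]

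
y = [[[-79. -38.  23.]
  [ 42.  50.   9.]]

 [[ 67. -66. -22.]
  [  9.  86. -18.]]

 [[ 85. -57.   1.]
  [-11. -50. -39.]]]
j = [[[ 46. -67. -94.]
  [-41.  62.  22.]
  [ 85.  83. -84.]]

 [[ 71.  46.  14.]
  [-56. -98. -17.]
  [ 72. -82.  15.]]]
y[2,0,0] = 85.0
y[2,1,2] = -39.0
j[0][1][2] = 22.0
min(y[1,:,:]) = -66.0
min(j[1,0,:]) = 14.0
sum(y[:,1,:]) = 78.0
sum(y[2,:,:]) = -71.0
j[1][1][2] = -17.0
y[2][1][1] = -50.0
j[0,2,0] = 85.0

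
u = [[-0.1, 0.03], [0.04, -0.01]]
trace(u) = -0.11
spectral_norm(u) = 0.11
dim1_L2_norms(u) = [0.1, 0.04]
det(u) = -0.00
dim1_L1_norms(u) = [0.13, 0.05]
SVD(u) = [[-0.93, 0.37], [0.37, 0.93]] @ diag([0.11223557634089319, 0.0017819661690205945]) @ [[0.96, -0.28], [0.28, 0.96]]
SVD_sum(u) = [[-0.10, 0.03], [0.04, -0.01]] + [[0.00, 0.00],[0.0, 0.0]]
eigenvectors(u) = [[-0.93,-0.28],[0.37,-0.96]]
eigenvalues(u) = [-0.11, 0.0]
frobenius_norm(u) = 0.11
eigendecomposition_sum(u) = [[-0.1, 0.03],[0.04, -0.01]] + [[0.00, 0.00], [0.0, 0.00]]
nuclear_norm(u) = 0.11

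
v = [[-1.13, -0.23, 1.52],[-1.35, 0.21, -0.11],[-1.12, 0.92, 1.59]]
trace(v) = 0.67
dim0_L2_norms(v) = [2.09, 0.97, 2.2]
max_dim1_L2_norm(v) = 2.15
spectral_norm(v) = 2.88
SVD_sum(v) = [[-1.2,0.36,1.29],[-0.58,0.17,0.62],[-1.38,0.42,1.49]] + [[0.17, -0.01, 0.16], [-0.77, 0.05, -0.73], [0.17, -0.01, 0.16]] + [[-0.1, -0.58, 0.07],[-0.00, -0.02, 0.00],[0.09, 0.51, -0.06]]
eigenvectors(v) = [[(0.72+0j), (0.39-0.26j), 0.39+0.26j],[0.69+0.00j, -0.03+0.53j, -0.03-0.53j],[0.06+0.00j, (0.71+0j), 0.71-0.00j]]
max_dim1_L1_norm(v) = 3.63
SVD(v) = [[-0.62,0.21,-0.75],[-0.30,-0.95,-0.02],[-0.72,0.21,0.66]] @ diag([2.8765934865002825, 1.115597234066916, 0.7927501023439825]) @ [[0.67, -0.2, -0.72], [0.72, -0.05, 0.69], [0.17, 0.98, -0.12]]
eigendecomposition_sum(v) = [[-0.85+0.00j, -0.42+0.00j, 0.44-0.00j], [(-0.81+0j), (-0.4+0j), (0.42-0j)], [(-0.07+0j), -0.04+0.00j, (0.04-0j)]] + [[(-0.14+0.41j), (0.1-0.42j), 0.54-0.11j], [(-0.27-0.4j), 0.31+0.37j, (-0.27+0.56j)], [(-0.52+0.39j), (0.48-0.44j), (0.78+0.32j)]] + [[-0.14-0.41j, 0.10+0.42j, (0.54+0.11j)],[(-0.27+0.4j), (0.31-0.37j), (-0.27-0.56j)],[(-0.52-0.39j), (0.48+0.44j), (0.78-0.32j)]]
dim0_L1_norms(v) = [3.6, 1.36, 3.22]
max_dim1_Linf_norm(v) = 1.59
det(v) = -2.54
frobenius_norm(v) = 3.19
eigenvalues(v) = [(-1.22+0j), (0.94+1.1j), (0.94-1.1j)]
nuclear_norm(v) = 4.78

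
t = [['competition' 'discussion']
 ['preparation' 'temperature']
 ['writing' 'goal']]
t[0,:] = ['competition', 'discussion']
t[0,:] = ['competition', 'discussion']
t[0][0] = 'competition'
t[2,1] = 'goal'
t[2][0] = 'writing'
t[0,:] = ['competition', 'discussion']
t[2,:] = ['writing', 'goal']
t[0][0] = 'competition'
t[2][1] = 'goal'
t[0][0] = 'competition'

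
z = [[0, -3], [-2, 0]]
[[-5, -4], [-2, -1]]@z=[[8, 15], [2, 6]]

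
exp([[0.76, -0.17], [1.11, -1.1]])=[[2.02, -0.16], [1.05, 0.27]]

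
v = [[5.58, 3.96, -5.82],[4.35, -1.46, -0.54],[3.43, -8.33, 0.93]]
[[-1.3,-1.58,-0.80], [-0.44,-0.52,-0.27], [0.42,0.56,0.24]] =v @ [[-0.13, -0.16, -0.08], [-0.1, -0.13, -0.06], [0.03, 0.03, 0.02]]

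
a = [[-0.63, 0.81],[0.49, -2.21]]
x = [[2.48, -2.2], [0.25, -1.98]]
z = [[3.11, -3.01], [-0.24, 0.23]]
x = a + z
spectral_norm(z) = 4.34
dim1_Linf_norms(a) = [0.81, 2.21]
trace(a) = -2.84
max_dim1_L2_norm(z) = 4.33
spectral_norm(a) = 2.45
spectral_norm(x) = 3.68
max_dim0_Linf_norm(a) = 2.21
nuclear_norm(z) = 4.34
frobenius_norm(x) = 3.87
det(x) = -4.36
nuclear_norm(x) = 4.87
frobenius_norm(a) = 2.49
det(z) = -0.01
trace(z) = 3.34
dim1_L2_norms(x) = [3.32, 2.0]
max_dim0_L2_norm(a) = 2.35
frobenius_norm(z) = 4.34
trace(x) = 0.50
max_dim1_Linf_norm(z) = 3.11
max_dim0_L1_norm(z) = 3.35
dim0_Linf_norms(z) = [3.11, 3.01]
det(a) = 1.00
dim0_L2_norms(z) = [3.12, 3.02]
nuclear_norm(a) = 2.86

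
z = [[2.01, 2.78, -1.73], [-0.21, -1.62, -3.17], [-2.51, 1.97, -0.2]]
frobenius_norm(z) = 6.14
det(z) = 42.96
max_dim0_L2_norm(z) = 3.77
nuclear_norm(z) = 10.57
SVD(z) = [[-0.98, 0.10, -0.16], [-0.16, -0.86, 0.48], [-0.09, 0.5, 0.86]] @ diag([3.863563805578782, 3.720482737344669, 2.988424822768998]) @ [[-0.44,-0.68,0.58], [-0.24,0.71,0.66], [-0.86,0.15,-0.48]]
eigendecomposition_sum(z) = [[(2.57+0j), 0.71+0.00j, (-1.73+0j)], [(0.69+0j), (0.19+0j), (-0.47+0j)], [(-1.32+0j), (-0.36+0j), (0.89+0j)]] + [[(-0.28+0.43j), 1.04+0.22j, 0.95j], [(-0.45-0.64j), -0.91+1.35j, -1.35-0.53j], [-0.60+0.37j, 1.17+0.88j, -0.55+1.18j]] + [[-0.28-0.43j, (1.04-0.22j), -0.95j], [(-0.45+0.64j), (-0.91-1.35j), -1.35+0.53j], [-0.60-0.37j, (1.17-0.88j), -0.55-1.18j]]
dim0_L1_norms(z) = [4.73, 6.37, 5.1]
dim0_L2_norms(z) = [3.22, 3.77, 3.62]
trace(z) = 0.19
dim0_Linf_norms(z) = [2.51, 2.78, 3.17]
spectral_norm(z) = 3.86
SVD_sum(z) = [[1.68, 2.6, -2.20], [0.28, 0.43, -0.37], [0.16, 0.24, -0.20]] + [[-0.09, 0.26, 0.24],[0.76, -2.28, -2.11],[-0.45, 1.33, 1.23]] + [[0.42, -0.07, 0.23], [-1.25, 0.22, -0.69], [-2.22, 0.40, -1.23]]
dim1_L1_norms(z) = [6.52, 5.0, 4.68]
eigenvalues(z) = [(3.65+0j), (-1.73+2.96j), (-1.73-2.96j)]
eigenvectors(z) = [[-0.86+0.00j,0.16+0.41j,(0.16-0.41j)],[-0.23+0.00j,-0.67+0.00j,-0.67-0.00j],[(0.44+0j),(-0.03+0.6j),-0.03-0.60j]]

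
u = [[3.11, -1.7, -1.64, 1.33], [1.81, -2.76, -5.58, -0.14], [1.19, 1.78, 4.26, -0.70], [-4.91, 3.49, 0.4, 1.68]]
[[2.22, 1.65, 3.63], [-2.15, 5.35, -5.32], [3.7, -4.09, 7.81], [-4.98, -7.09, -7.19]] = u @ [[0.81, -0.50, 1.61], [-0.50, -2.46, -0.26], [0.89, 0.11, 1.59], [0.23, -0.60, 0.59]]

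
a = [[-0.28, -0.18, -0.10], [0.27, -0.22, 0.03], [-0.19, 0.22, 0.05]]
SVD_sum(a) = [[-0.14,0.08,-0.01], [0.30,-0.17,0.02], [-0.24,0.13,-0.02]] + [[-0.14, -0.26, -0.10], [-0.02, -0.05, -0.02], [0.05, 0.10, 0.04]] + [[-0.00, -0.00, 0.01],[-0.01, -0.01, 0.03],[-0.01, -0.01, 0.03]]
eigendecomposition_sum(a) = [[(-0.14+0.07j), (-0.08-0.08j), (-0.04+0.01j)], [(0.14+0.21j), (-0.11+0.15j), 0.02+0.06j], [-0.10-0.16j, (0.08-0.11j), (-0.01-0.05j)]] + [[(-0.14-0.07j), -0.08+0.08j, -0.04-0.01j], [(0.14-0.21j), (-0.11-0.15j), (0.02-0.06j)], [(-0.1+0.16j), 0.08+0.11j, -0.01+0.05j]] + [[-0.00+0.00j, (-0.01+0j), -0.02+0.00j], [-0.00+0.00j, -0.01+0.00j, -0.01+0.00j], [0.00-0.00j, (0.06-0j), (0.08-0j)]]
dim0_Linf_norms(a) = [0.28, 0.22, 0.1]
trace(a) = -0.45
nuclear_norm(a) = 0.84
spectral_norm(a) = 0.47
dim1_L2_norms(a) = [0.35, 0.35, 0.29]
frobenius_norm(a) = 0.57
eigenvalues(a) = [(-0.26+0.17j), (-0.26-0.17j), (0.07+0j)]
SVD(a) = [[-0.35, -0.92, 0.16], [0.74, -0.16, 0.65], [-0.58, 0.35, 0.74]] @ diag([0.46642888598421783, 0.33259720624932976, 0.04269886081223092]) @ [[0.87,-0.49,0.06],[0.45,0.84,0.31],[-0.20,-0.25,0.95]]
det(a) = 0.01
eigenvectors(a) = [[(0.05-0.45j), 0.05+0.45j, (-0.22+0j)], [(-0.72+0j), (-0.72-0j), -0.11+0.00j], [(0.53+0.01j), 0.53-0.01j, 0.97+0.00j]]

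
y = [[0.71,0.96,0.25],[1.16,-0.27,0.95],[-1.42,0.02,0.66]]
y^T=[[0.71,1.16,-1.42], [0.96,-0.27,0.02], [0.25,0.95,0.66]]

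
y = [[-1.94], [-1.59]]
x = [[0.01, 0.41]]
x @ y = [[-0.67]]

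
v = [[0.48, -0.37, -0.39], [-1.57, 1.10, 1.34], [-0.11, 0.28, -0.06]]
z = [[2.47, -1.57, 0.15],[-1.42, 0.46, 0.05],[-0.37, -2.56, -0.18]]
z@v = [[3.63, -2.6, -3.08], [-1.41, 1.05, 1.17], [3.86, -2.73, -3.28]]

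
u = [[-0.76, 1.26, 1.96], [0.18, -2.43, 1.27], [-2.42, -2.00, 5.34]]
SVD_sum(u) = [[-0.56,-0.52,1.35], [-0.67,-0.63,1.62], [-2.22,-2.09,5.39]] + [[-0.52, 1.73, 0.46], [0.56, -1.85, -0.49], [-0.04, 0.12, 0.03]] + [[0.32, 0.06, 0.15],  [0.29, 0.05, 0.14],  [-0.17, -0.03, -0.08]]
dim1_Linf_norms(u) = [1.96, 2.43, 5.34]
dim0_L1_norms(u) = [3.36, 5.69, 8.57]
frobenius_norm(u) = 7.21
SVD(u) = [[-0.23, 0.68, -0.69], [-0.28, -0.73, -0.62], [-0.93, 0.05, 0.36]] @ diag([6.648086301056466, 2.7322275967262772, 0.5166051619880442]) @ [[0.36, 0.34, -0.87],[-0.28, 0.93, 0.25],[-0.89, -0.16, -0.43]]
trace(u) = 2.15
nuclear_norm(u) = 9.90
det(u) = -9.38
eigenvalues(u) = [3.67, 1.01, -2.53]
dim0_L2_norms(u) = [2.54, 3.39, 5.83]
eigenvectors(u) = [[-0.44, 0.79, -0.6], [-0.20, 0.25, 0.8], [-0.88, 0.56, 0.02]]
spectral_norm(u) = 6.65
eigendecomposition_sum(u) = [[-1.7, -1.34, 3.02], [-0.75, -0.59, 1.33], [-3.37, -2.65, 5.96]] + [[1.33, 1.01, -0.9], [0.41, 0.31, -0.28], [0.93, 0.71, -0.63]] + [[-0.38, 1.59, -0.16], [0.52, -2.15, 0.22], [0.01, -0.06, 0.01]]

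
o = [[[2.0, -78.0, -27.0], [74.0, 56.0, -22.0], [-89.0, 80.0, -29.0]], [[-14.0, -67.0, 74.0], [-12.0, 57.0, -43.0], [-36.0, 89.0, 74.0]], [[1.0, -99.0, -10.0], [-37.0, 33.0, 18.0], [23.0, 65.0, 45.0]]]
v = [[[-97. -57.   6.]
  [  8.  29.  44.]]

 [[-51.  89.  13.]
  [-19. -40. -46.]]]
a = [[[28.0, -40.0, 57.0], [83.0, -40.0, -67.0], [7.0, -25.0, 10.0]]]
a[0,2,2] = 10.0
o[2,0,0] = 1.0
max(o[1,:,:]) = 89.0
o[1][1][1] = 57.0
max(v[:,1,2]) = 44.0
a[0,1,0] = 83.0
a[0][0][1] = -40.0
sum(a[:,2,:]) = -8.0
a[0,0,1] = -40.0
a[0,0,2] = 57.0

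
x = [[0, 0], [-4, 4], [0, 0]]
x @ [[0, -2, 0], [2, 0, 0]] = [[0, 0, 0], [8, 8, 0], [0, 0, 0]]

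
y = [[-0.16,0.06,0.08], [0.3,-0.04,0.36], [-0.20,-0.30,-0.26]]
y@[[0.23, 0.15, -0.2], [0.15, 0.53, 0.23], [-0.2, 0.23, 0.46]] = [[-0.04, 0.03, 0.08], [-0.01, 0.11, 0.10], [-0.04, -0.25, -0.15]]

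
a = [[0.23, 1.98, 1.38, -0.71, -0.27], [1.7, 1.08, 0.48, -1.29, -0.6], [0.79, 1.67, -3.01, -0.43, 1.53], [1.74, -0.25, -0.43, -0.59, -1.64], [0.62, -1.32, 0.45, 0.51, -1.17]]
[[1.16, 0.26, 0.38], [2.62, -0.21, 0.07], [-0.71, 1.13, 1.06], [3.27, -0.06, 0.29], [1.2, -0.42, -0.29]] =a @ [[0.57, -0.17, -0.11], [0.17, 0.46, 0.48], [-0.04, -0.33, -0.34], [-0.60, 0.31, 0.25], [-1.19, -0.24, -0.37]]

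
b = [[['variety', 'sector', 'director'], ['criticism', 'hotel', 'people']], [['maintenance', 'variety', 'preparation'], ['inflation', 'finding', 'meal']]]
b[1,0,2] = 'preparation'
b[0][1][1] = 'hotel'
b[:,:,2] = [['director', 'people'], ['preparation', 'meal']]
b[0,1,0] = 'criticism'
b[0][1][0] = 'criticism'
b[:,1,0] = ['criticism', 'inflation']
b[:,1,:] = [['criticism', 'hotel', 'people'], ['inflation', 'finding', 'meal']]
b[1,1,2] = 'meal'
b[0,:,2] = ['director', 'people']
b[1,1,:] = ['inflation', 'finding', 'meal']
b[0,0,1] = 'sector'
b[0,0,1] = 'sector'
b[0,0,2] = 'director'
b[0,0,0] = 'variety'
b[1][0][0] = 'maintenance'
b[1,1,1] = 'finding'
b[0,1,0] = 'criticism'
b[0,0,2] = 'director'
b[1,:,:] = [['maintenance', 'variety', 'preparation'], ['inflation', 'finding', 'meal']]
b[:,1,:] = [['criticism', 'hotel', 'people'], ['inflation', 'finding', 'meal']]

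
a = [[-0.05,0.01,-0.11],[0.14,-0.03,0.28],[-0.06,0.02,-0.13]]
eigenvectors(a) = [[-0.32+0.00j,(0.23-0.49j),0.23+0.49j], [(0.85+0j),-0.78+0.00j,(-0.78-0j)], [(-0.41+0j),(-0.21+0.23j),(-0.21-0.23j)]]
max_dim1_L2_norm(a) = 0.31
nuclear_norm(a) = 0.38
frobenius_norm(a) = 0.37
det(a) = -0.00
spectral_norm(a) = 0.37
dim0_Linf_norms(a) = [0.14, 0.03, 0.28]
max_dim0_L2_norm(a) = 0.33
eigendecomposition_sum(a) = [[(-0.05-0j), 0.01-0.00j, (-0.1+0j)], [(0.13+0j), -0.04+0.00j, (0.28-0j)], [(-0.06-0j), (0.02-0j), -0.13+0.00j]] + [[-0.00+0.00j, -0.00+0.00j, -0.00+0.00j], [0.01-0.00j, 0.00+0.00j, 0.00+0.00j], [0.00-0.00j, -0j, 0j]] + [[(-0-0j),(-0-0j),-0.00-0.00j], [(0.01+0j),-0j,-0j], [0.00+0.00j,0.00+0.00j,0.00-0.00j]]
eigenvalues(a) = [(-0.22+0j), 0.01j, -0.01j]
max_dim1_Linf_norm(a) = 0.28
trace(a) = -0.21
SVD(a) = [[-0.33, -0.04, -0.94], [0.86, -0.43, -0.28], [-0.39, -0.9, 0.18]] @ diag([0.36665063310788193, 0.006993624321043492, 0.004289808905480035]) @ [[0.44, -0.10, 0.89], [-0.58, -0.79, 0.19], [-0.69, 0.6, 0.4]]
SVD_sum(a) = [[-0.05,  0.01,  -0.11],[0.14,  -0.03,  0.28],[-0.06,  0.01,  -0.13]] + [[0.00, 0.0, -0.00], [0.00, 0.0, -0.00], [0.0, 0.01, -0.00]] + [[0.0, -0.0, -0.0], [0.00, -0.0, -0.00], [-0.00, 0.00, 0.00]]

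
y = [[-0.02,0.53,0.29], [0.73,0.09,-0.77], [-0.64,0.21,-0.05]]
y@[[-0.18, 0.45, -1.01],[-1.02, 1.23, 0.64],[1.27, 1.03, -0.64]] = [[-0.17, 0.94, 0.17], [-1.20, -0.35, -0.19], [-0.16, -0.08, 0.81]]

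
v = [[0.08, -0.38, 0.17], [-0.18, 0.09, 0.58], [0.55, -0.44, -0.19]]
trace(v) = -0.02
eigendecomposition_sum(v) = [[(-0.27+0j), (-0-0j), (0.23+0j)], [(-0.27+0j), (-0-0j), (0.23+0j)], [(0.14-0j), 0j, (-0.12-0j)]] + [[0.17+0.00j, -0.19+0.08j, (-0.03+0.16j)], [0.05-0.19j, (0.05+0.23j), (0.17+0.07j)], [(0.2+0j), (-0.22+0.1j), (-0.03+0.19j)]] + [[(0.17-0j), -0.19-0.08j, (-0.03-0.16j)], [0.05+0.19j, (0.05-0.23j), 0.17-0.07j], [(0.2-0j), -0.22-0.10j, -0.03-0.19j]]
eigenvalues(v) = [(-0.39+0j), (0.19+0.42j), (0.19-0.42j)]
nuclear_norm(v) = 1.60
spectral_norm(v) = 0.86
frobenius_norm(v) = 1.04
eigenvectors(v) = [[(-0.66+0j),-0.52-0.00j,-0.52+0.00j], [-0.67+0.00j,(-0.13+0.58j),-0.13-0.58j], [(0.35+0j),(-0.61+0j),(-0.61-0j)]]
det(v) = -0.08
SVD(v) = [[-0.21, -0.64, -0.74],[0.53, -0.71, 0.46],[-0.82, -0.30, 0.49]] @ diag([0.8604210425423663, 0.5643194648194183, 0.173260414337012]) @ [[-0.65, 0.57, 0.5],[-0.15, 0.55, -0.82],[0.74, 0.61, 0.27]]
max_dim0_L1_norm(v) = 0.94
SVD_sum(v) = [[0.12, -0.1, -0.09], [-0.3, 0.26, 0.23], [0.46, -0.4, -0.35]] + [[0.05, -0.20, 0.30], [0.06, -0.22, 0.33], [0.03, -0.09, 0.14]] + [[-0.09, -0.08, -0.03], [0.06, 0.05, 0.02], [0.06, 0.05, 0.02]]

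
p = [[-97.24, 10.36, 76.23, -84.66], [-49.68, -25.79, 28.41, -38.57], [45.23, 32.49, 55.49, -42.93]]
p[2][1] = 32.49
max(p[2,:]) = 55.49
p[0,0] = -97.24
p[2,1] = 32.49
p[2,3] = -42.93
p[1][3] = -38.57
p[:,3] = [-84.66, -38.57, -42.93]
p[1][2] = 28.41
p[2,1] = 32.49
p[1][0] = -49.68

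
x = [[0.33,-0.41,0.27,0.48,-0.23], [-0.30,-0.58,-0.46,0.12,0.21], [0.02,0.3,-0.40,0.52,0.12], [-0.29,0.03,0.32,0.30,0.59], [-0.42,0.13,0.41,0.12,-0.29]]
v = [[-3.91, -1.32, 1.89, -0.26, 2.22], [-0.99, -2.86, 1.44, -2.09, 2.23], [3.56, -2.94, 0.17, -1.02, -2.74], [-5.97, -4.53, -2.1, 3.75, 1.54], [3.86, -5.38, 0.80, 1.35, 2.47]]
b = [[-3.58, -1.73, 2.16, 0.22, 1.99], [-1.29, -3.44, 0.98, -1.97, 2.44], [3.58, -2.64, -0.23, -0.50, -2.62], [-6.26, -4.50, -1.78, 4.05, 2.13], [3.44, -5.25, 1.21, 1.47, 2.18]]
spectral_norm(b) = 10.58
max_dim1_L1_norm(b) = 18.72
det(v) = 1429.26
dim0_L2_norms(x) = [0.68, 0.78, 0.85, 0.79, 0.74]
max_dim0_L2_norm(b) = 8.85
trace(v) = -0.38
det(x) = -0.22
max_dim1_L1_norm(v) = 17.89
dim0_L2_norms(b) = [8.85, 8.34, 3.21, 4.77, 5.11]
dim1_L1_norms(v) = [9.6, 9.61, 10.43, 17.89, 13.86]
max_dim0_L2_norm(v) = 8.92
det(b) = 1735.70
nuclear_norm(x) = 3.77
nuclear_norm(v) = 27.56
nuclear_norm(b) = 27.53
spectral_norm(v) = 9.98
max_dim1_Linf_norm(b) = 6.26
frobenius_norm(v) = 14.33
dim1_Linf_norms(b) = [3.58, 3.44, 3.58, 6.26, 5.25]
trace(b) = -1.02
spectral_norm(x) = 0.93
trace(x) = -0.64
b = v + x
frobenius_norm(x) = 1.72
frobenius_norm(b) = 14.39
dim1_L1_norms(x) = [1.72, 1.67, 1.36, 1.53, 1.37]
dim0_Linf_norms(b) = [6.26, 5.25, 2.16, 4.05, 2.62]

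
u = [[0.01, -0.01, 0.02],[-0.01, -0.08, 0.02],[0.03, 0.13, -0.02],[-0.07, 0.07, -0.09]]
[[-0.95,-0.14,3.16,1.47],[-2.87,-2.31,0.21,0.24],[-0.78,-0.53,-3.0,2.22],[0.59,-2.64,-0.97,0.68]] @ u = [[-0.02, 0.53, -0.22], [-0.02, 0.26, -0.13], [-0.25, -0.18, -0.17], [-0.04, 0.13, -0.08]]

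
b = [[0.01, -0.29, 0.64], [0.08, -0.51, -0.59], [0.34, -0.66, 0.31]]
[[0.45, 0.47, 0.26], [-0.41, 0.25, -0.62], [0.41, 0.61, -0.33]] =b@[[0.68, -0.26, -0.69],  [0.07, -0.91, 0.42],  [0.73, 0.33, 0.60]]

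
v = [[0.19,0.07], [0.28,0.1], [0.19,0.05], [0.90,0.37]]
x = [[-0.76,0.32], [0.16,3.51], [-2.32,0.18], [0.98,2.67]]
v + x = [[-0.57, 0.39], [0.44, 3.61], [-2.13, 0.23], [1.88, 3.04]]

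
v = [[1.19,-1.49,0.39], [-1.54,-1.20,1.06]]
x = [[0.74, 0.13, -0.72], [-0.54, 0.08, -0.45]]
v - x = [[0.45, -1.62, 1.11], [-1.0, -1.28, 1.51]]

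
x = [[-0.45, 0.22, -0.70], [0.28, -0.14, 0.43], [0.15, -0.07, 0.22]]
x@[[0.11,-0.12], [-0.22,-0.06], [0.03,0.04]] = [[-0.12, 0.01], [0.07, -0.01], [0.04, -0.00]]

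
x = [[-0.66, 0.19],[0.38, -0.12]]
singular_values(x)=[0.79, 0.01]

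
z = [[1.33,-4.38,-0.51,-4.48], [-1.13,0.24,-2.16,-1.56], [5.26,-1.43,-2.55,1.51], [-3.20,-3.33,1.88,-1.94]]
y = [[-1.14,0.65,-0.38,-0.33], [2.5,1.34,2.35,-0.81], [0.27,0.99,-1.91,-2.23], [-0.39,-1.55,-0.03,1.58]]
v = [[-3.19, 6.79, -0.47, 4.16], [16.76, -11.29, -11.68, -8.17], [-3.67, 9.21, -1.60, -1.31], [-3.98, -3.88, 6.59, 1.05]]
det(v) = 48.93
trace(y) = -0.13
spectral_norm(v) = 26.57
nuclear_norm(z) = 18.97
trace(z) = -2.92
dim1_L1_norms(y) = [2.5, 7.0, 5.4, 3.55]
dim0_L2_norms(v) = [17.9, 16.54, 13.51, 9.32]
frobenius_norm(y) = 5.56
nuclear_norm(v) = 42.41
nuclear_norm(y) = 8.92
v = y @ z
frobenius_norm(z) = 10.81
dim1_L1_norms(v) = [14.61, 47.9, 15.79, 15.5]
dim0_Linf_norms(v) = [16.76, 11.29, 11.68, 8.17]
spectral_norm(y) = 4.06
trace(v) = -15.03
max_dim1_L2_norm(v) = 24.73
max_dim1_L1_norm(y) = 7.0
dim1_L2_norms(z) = [6.43, 2.9, 6.2, 5.35]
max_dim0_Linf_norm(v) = 16.76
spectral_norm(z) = 7.61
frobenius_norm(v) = 29.38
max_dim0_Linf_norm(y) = 2.5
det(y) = 0.22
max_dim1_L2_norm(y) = 3.77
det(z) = 227.99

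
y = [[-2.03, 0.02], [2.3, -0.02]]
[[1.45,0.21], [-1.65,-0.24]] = y @ [[-0.74, -0.10], [-2.72, 0.33]]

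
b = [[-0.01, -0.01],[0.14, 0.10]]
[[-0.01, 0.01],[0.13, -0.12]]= b@ [[0.2,-0.98],[0.98,0.2]]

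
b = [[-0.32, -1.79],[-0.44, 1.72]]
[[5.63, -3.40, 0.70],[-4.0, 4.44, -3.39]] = b@[[-1.89, -1.58, 3.64],  [-2.81, 2.18, -1.04]]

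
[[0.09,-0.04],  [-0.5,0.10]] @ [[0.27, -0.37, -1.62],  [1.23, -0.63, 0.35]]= [[-0.02, -0.01, -0.16], [-0.01, 0.12, 0.85]]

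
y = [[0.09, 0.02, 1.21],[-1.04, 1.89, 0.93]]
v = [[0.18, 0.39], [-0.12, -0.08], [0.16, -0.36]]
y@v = [[0.21,-0.40], [-0.27,-0.89]]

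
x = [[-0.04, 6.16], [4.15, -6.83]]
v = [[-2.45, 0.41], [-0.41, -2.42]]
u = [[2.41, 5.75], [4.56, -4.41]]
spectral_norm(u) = 7.34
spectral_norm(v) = 2.48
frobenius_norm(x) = 10.09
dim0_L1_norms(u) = [6.97, 10.16]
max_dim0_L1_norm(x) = 12.99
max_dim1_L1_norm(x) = 10.98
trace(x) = -6.87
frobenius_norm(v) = 3.49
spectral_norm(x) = 9.75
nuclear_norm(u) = 12.36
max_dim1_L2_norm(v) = 2.48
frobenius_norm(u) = 8.89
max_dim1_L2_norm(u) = 6.34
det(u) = -36.85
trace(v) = -4.87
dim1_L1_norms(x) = [6.2, 10.98]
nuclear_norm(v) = 4.94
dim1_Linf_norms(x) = [6.16, 6.83]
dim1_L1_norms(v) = [2.86, 2.83]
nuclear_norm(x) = 12.35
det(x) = -25.29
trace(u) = -2.00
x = v + u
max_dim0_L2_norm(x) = 9.2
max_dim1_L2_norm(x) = 7.99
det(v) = 6.10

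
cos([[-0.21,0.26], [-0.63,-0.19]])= [[1.06, 0.05], [-0.13, 1.06]]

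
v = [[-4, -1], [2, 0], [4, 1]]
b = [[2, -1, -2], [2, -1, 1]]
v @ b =[[-10, 5, 7], [4, -2, -4], [10, -5, -7]]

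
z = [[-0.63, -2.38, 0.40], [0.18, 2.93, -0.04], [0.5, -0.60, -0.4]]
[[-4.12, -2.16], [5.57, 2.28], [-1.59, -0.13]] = z @ [[-0.08,  1.79], [1.92,  0.69], [1.0,  1.53]]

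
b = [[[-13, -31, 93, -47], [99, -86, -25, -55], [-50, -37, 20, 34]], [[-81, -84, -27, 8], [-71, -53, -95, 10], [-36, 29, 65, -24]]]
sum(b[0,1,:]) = -67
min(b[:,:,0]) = -81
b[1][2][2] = 65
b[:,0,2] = [93, -27]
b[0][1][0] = 99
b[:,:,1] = [[-31, -86, -37], [-84, -53, 29]]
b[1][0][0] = -81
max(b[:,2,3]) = 34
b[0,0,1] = -31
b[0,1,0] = 99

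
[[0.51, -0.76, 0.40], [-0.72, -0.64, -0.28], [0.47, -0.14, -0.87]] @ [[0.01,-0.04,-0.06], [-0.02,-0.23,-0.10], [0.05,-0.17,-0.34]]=[[0.04, 0.09, -0.09], [-0.01, 0.22, 0.2], [-0.04, 0.16, 0.28]]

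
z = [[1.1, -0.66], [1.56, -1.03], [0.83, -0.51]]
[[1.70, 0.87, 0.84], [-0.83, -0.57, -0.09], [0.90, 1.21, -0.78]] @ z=[[3.92, -2.45], [-1.88, 1.18], [2.23, -1.44]]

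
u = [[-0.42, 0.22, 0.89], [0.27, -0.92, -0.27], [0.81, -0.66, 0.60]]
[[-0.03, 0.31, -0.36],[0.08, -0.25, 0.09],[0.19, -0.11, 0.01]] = u @ [[0.15, -0.18, 0.28], [-0.06, 0.15, 0.07], [0.05, 0.23, -0.29]]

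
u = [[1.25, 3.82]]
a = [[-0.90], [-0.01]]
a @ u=[[-1.12, -3.44], [-0.01, -0.04]]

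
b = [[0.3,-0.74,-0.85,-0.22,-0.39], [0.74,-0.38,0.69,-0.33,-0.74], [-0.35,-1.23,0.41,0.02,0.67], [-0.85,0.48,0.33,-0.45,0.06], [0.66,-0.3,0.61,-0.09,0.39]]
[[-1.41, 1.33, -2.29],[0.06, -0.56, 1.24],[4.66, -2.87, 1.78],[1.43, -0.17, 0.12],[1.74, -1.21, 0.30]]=b @ [[-1.29, 0.64, -1.28], [-1.74, 1.21, -0.83], [2.09, -1.89, 2.77], [-0.82, -1.00, 3.11], [1.84, -0.54, -1.33]]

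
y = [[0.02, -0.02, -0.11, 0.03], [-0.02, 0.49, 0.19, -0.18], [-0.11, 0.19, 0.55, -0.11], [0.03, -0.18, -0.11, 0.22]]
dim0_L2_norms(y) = [0.12, 0.56, 0.6, 0.31]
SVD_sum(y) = [[0.01,-0.06,-0.07,0.03],[-0.06,0.32,0.35,-0.17],[-0.07,0.35,0.38,-0.18],[0.03,-0.17,-0.18,0.09]] + [[0.01, 0.04, -0.04, -0.02], [0.04, 0.15, -0.16, -0.06], [-0.04, -0.16, 0.17, 0.07], [-0.02, -0.06, 0.07, 0.02]] + [[0.0, 0.01, 0.00, 0.01], [0.01, 0.02, 0.00, 0.05], [0.00, 0.00, 0.0, 0.01], [0.01, 0.05, 0.01, 0.11]] + [[-0.0,0.00,-0.00,0.00], [0.0,-0.00,0.00,-0.0], [-0.00,0.00,-0.00,0.00], [0.0,-0.0,0.00,-0.0]]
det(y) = -0.00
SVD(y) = [[-0.13, -0.16, 0.1, 0.97], [0.63, -0.65, 0.42, -0.07], [0.69, 0.69, 0.07, 0.20], [-0.33, 0.26, 0.90, -0.09]] @ diag([0.7973176182437675, 0.355764743157415, 0.13077159546587835, 0.0038539568670608155]) @ [[-0.13,0.63,0.69,-0.33], [-0.16,-0.65,0.69,0.26], [0.10,0.42,0.07,0.90], [-0.97,0.07,-0.20,0.09]]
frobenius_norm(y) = 0.88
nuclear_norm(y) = 1.29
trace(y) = 1.28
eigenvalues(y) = [0.8, -0.0, 0.36, 0.13]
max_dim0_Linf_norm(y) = 0.55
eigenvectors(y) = [[0.13, -0.97, 0.16, 0.10], [-0.63, 0.07, 0.65, 0.42], [-0.69, -0.2, -0.69, 0.07], [0.33, 0.09, -0.26, 0.9]]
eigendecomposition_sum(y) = [[0.01, -0.06, -0.07, 0.03], [-0.06, 0.32, 0.35, -0.17], [-0.07, 0.35, 0.38, -0.18], [0.03, -0.17, -0.18, 0.09]] + [[-0.00, 0.00, -0.00, 0.0], [0.0, -0.0, 0.0, -0.00], [-0.00, 0.0, -0.00, 0.00], [0.00, -0.00, 0.0, -0.00]] + [[0.01,0.04,-0.04,-0.02], [0.04,0.15,-0.16,-0.06], [-0.04,-0.16,0.17,0.07], [-0.02,-0.06,0.07,0.02]] + [[0.00, 0.01, 0.00, 0.01], [0.01, 0.02, 0.00, 0.05], [0.0, 0.00, 0.00, 0.01], [0.01, 0.05, 0.01, 0.11]]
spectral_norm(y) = 0.80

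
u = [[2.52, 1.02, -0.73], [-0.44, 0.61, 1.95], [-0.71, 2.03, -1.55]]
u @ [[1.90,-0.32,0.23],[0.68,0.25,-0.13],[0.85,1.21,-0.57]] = [[4.86, -1.43, 0.86], [1.24, 2.65, -1.29], [-1.29, -1.14, 0.46]]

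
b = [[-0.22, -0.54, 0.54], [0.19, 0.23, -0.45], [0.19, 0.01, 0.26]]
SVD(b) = [[-0.82, -0.23, 0.52],[0.55, -0.08, 0.83],[-0.15, 0.97, 0.19]] @ diag([0.9604304635959443, 0.2974579854810871, 0.12645976225824565]) @ [[0.27, 0.59, -0.76], [0.74, 0.38, 0.56], [0.62, -0.71, -0.33]]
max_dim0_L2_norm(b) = 0.75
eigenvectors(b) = [[(-0.72+0j), (-0.72-0j), 0.72+0.00j],[(0.4+0.48j), 0.40-0.48j, -0.41+0.00j],[0.26+0.15j, 0.26-0.15j, 0.55+0.00j]]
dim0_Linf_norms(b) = [0.22, 0.54, 0.54]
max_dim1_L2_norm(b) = 0.79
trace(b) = 0.27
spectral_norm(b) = 0.96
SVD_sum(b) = [[-0.21,  -0.47,  0.60], [0.14,  0.31,  -0.4], [-0.04,  -0.08,  0.11]] + [[-0.05, -0.03, -0.04], [-0.02, -0.01, -0.01], [0.21, 0.11, 0.16]] + [[0.04, -0.05, -0.02], [0.07, -0.07, -0.04], [0.01, -0.02, -0.01]]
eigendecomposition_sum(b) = [[-0.15+0.05j, (-0.2-0.05j), (0.05-0.11j)], [(0.12+0.07j), (0.07+0.16j), (-0.1+0.03j)], [0.06+0.01j, (0.06+0.06j), (-0.04+0.03j)]] + [[(-0.15-0.05j), (-0.2+0.05j), (0.05+0.11j)], [0.12-0.07j, (0.07-0.16j), -0.10-0.03j], [(0.06-0.01j), (0.06-0.06j), -0.04-0.03j]] + [[0.08+0.00j, (-0.14+0j), 0.44-0.00j], [-0.05-0.00j, 0.08-0.00j, (-0.25+0j)], [(0.06+0j), (-0.11+0j), (0.34-0j)]]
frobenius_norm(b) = 1.01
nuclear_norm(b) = 1.38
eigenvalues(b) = [(-0.12+0.24j), (-0.12-0.24j), (0.5+0j)]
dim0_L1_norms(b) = [0.6, 0.78, 1.25]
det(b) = 0.04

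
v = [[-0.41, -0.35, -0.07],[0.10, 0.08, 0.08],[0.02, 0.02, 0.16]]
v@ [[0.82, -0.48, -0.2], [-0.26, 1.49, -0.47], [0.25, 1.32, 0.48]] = [[-0.26, -0.42, 0.21], [0.08, 0.18, -0.02], [0.05, 0.23, 0.06]]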